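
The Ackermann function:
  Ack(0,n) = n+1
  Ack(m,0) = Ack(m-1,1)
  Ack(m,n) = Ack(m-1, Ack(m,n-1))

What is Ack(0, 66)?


Ack(0, 66) = 67
Result: Ack(0, 66) = 67

67


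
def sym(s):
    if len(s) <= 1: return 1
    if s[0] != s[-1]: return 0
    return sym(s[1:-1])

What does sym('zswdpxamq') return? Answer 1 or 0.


sym('zswdpxamq'): s[0]='z' != s[-1]='q' -> return 0
Result: 0 (not a palindrome)

0


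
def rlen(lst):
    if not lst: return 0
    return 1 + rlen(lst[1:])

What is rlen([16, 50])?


rlen([16, 50]) = 1 + rlen([50])
rlen([50]) = 1 + rlen([])
rlen([]) = 0  (base case)
Unwinding: 1 + 1 + 0 = 2

2


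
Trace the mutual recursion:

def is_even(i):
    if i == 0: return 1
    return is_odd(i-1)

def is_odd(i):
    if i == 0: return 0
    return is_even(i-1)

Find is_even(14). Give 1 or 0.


is_even(14) = is_odd(13)
is_odd(13) = is_even(12)
is_even(12) = is_odd(11)
is_odd(11) = is_even(10)
is_even(10) = is_odd(9)
is_odd(9) = is_even(8)
is_even(8) = is_odd(7)
is_odd(7) = is_even(6)
is_even(6) = is_odd(5)
is_odd(5) = is_even(4)
is_even(4) = is_odd(3)
is_odd(3) = is_even(2)
is_even(2) = is_odd(1)
is_odd(1) = is_even(0)
is_even(0) = 1  (base case)
Result: 1

1


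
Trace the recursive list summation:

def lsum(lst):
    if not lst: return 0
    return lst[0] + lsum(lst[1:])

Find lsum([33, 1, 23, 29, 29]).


lsum([33, 1, 23, 29, 29]) = 33 + lsum([1, 23, 29, 29])
lsum([1, 23, 29, 29]) = 1 + lsum([23, 29, 29])
lsum([23, 29, 29]) = 23 + lsum([29, 29])
lsum([29, 29]) = 29 + lsum([29])
lsum([29]) = 29 + lsum([])
lsum([]) = 0  (base case)
Total: 33 + 1 + 23 + 29 + 29 + 0 = 115

115


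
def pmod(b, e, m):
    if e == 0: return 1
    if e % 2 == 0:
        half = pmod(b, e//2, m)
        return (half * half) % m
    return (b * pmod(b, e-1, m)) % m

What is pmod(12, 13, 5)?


pmod(12, 13, 5): e is odd, compute pmod(12, 12, 5)
  pmod(12, 12, 5): e is even, compute pmod(12, 6, 5)
    pmod(12, 6, 5): e is even, compute pmod(12, 3, 5)
      pmod(12, 3, 5): e is odd, compute pmod(12, 2, 5)
        pmod(12, 2, 5): e is even, compute pmod(12, 1, 5)
          pmod(12, 1, 5): e is odd, compute pmod(12, 0, 5)
          pmod(12, 0, 5) = 1
          (12 * 1) % 5 = 2
        half=2, (2*2) % 5 = 4
      (12 * 4) % 5 = 3
    half=3, (3*3) % 5 = 4
  half=4, (4*4) % 5 = 1
(12 * 1) % 5 = 2

2


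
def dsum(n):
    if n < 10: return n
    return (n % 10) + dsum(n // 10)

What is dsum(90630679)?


dsum(90630679) = 9 + dsum(9063067)
dsum(9063067) = 7 + dsum(906306)
dsum(906306) = 6 + dsum(90630)
dsum(90630) = 0 + dsum(9063)
dsum(9063) = 3 + dsum(906)
dsum(906) = 6 + dsum(90)
dsum(90) = 0 + dsum(9)
dsum(9) = 9  (base case)
Total: 9 + 7 + 6 + 0 + 3 + 6 + 0 + 9 = 40

40


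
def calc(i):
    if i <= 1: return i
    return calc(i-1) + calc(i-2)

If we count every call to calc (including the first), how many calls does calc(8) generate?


Let C(n) = total calls for calc(n)
C(0) = 1, C(1) = 1
C(2) = 1 + C(1) + C(0) = 1 + 1 + 1 = 3
C(3) = 1 + C(2) + C(1) = 1 + 3 + 1 = 5
C(4) = 1 + C(3) + C(2) = 1 + 5 + 3 = 9
C(5) = 1 + C(4) + C(3) = 1 + 9 + 5 = 15
C(6) = 1 + C(5) + C(4) = 1 + 15 + 9 = 25
C(7) = 1 + C(6) + C(5) = 1 + 25 + 15 = 41
C(8) = 1 + C(7) + C(6) = 1 + 41 + 25 = 67

67


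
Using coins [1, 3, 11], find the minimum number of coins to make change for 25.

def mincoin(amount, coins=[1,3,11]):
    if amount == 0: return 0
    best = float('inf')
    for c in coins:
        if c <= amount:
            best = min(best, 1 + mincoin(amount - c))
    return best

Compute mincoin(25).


Building up with DP:
mincoin(0) = 0
mincoin(1) = min(1+mincoin(0)=1+0=1) = 1
mincoin(2) = min(1+mincoin(1)=1+1=2) = 2
mincoin(3) = min(1+mincoin(2)=1+2=3, 1+mincoin(0)=1+0=1) = 1
mincoin(4) = min(1+mincoin(3)=1+1=2, 1+mincoin(1)=1+1=2) = 2
mincoin(5) = min(1+mincoin(4)=1+2=3, 1+mincoin(2)=1+2=3) = 3
mincoin(6) = min(1+mincoin(5)=1+3=4, 1+mincoin(3)=1+1=2) = 2
mincoin(7) = min(1+mincoin(6)=1+2=3, 1+mincoin(4)=1+2=3) = 3
mincoin(8) = min(1+mincoin(7)=1+3=4, 1+mincoin(5)=1+3=4) = 4
mincoin(9) = min(1+mincoin(8)=1+4=5, 1+mincoin(6)=1+2=3) = 3
mincoin(10) = min(1+mincoin(9)=1+3=4, 1+mincoin(7)=1+3=4) = 4
mincoin(11) = min(1+mincoin(10)=1+4=5, 1+mincoin(8)=1+4=5, 1+mincoin(0)=1+0=1) = 1
mincoin(12) = min(1+mincoin(11)=1+1=2, 1+mincoin(9)=1+3=4, 1+mincoin(1)=1+1=2) = 2
mincoin(13) = min(1+mincoin(12)=1+2=3, 1+mincoin(10)=1+4=5, 1+mincoin(2)=1+2=3) = 3
mincoin(14) = min(1+mincoin(13)=1+3=4, 1+mincoin(11)=1+1=2, 1+mincoin(3)=1+1=2) = 2
mincoin(15) = min(1+mincoin(14)=1+2=3, 1+mincoin(12)=1+2=3, 1+mincoin(4)=1+2=3) = 3
mincoin(16) = min(1+mincoin(15)=1+3=4, 1+mincoin(13)=1+3=4, 1+mincoin(5)=1+3=4) = 4
mincoin(17) = min(1+mincoin(16)=1+4=5, 1+mincoin(14)=1+2=3, 1+mincoin(6)=1+2=3) = 3
mincoin(18) = min(1+mincoin(17)=1+3=4, 1+mincoin(15)=1+3=4, 1+mincoin(7)=1+3=4) = 4
mincoin(19) = min(1+mincoin(18)=1+4=5, 1+mincoin(16)=1+4=5, 1+mincoin(8)=1+4=5) = 5
mincoin(20) = min(1+mincoin(19)=1+5=6, 1+mincoin(17)=1+3=4, 1+mincoin(9)=1+3=4) = 4
mincoin(21) = min(1+mincoin(20)=1+4=5, 1+mincoin(18)=1+4=5, 1+mincoin(10)=1+4=5) = 5
mincoin(22) = min(1+mincoin(21)=1+5=6, 1+mincoin(19)=1+5=6, 1+mincoin(11)=1+1=2) = 2
mincoin(23) = min(1+mincoin(22)=1+2=3, 1+mincoin(20)=1+4=5, 1+mincoin(12)=1+2=3) = 3
mincoin(24) = min(1+mincoin(23)=1+3=4, 1+mincoin(21)=1+5=6, 1+mincoin(13)=1+3=4) = 4
mincoin(25) = min(1+mincoin(24)=1+4=5, 1+mincoin(22)=1+2=3, 1+mincoin(14)=1+2=3) = 3

3


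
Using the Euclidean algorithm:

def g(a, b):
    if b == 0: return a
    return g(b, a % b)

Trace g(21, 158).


g(21, 158) = g(158, 21)
g(158, 21) = g(21, 11)
g(21, 11) = g(11, 10)
g(11, 10) = g(10, 1)
g(10, 1) = g(1, 0)
g(1, 0) = 1  (base case)

1


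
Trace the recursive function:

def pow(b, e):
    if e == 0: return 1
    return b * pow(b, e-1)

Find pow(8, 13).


pow(8, 13)
= 8 * pow(8, 12)
= 8 * 8 * pow(8, 11)
= 8 * 8 * 8 * pow(8, 10)
= 8 * 8 * 8 * 8 * pow(8, 9)
= 8 * 8 * 8 * 8 * 8 * pow(8, 8)
= 8 * 8 * 8 * 8 * 8 * 8 * pow(8, 7)
= 8 * 8 * 8 * 8 * 8 * 8 * 8 * pow(8, 6)
= 8 * 8 * 8 * 8 * 8 * 8 * 8 * 8 * pow(8, 5)
= 8 * 8 * 8 * 8 * 8 * 8 * 8 * 8 * 8 * pow(8, 4)
= 8 * 8 * 8 * 8 * 8 * 8 * 8 * 8 * 8 * 8 * pow(8, 3)
= 8 * 8 * 8 * 8 * 8 * 8 * 8 * 8 * 8 * 8 * 8 * pow(8, 2)
= 8 * 8 * 8 * 8 * 8 * 8 * 8 * 8 * 8 * 8 * 8 * 8 * pow(8, 1)
= 8 * 8 * 8 * 8 * 8 * 8 * 8 * 8 * 8 * 8 * 8 * 8 * 8 * pow(8, 0)
= 8 * 8 * 8 * 8 * 8 * 8 * 8 * 8 * 8 * 8 * 8 * 8 * 8 * 1
= 549755813888

549755813888


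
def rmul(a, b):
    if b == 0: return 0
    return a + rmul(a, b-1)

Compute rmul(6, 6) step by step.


rmul(6, 6) = 6 + rmul(6, 5)
rmul(6, 5) = 6 + rmul(6, 4)
rmul(6, 4) = 6 + rmul(6, 3)
rmul(6, 3) = 6 + rmul(6, 2)
rmul(6, 2) = 6 + rmul(6, 1)
rmul(6, 1) = 6 + rmul(6, 0)
rmul(6, 0) = 0  (base case)
Total: 6 + 6 + 6 + 6 + 6 + 6 + 0 = 36

36


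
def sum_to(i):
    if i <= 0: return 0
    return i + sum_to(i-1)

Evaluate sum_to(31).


sum_to(31)
= 31 + 30 + 29 + 28 + 27 + 26 + 25 + 24 + 23 + 22 + 21 + 20 + 19 + 18 + 17 + 16 + 15 + 14 + 13 + 12 + 11 + 10 + 9 + 8 + 7 + 6 + 5 + 4 + 3 + 2 + 1 + sum_to(0)
= 31 + 30 + 29 + 28 + 27 + 26 + 25 + 24 + 23 + 22 + 21 + 20 + 19 + 18 + 17 + 16 + 15 + 14 + 13 + 12 + 11 + 10 + 9 + 8 + 7 + 6 + 5 + 4 + 3 + 2 + 1 + 0
= 496

496


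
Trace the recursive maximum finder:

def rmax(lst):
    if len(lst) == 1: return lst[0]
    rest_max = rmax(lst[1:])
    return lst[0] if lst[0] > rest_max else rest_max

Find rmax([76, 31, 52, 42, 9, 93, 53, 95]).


rmax([76, 31, 52, 42, 9, 93, 53, 95]): compare 76 with rmax([31, 52, 42, 9, 93, 53, 95])
rmax([31, 52, 42, 9, 93, 53, 95]): compare 31 with rmax([52, 42, 9, 93, 53, 95])
rmax([52, 42, 9, 93, 53, 95]): compare 52 with rmax([42, 9, 93, 53, 95])
rmax([42, 9, 93, 53, 95]): compare 42 with rmax([9, 93, 53, 95])
rmax([9, 93, 53, 95]): compare 9 with rmax([93, 53, 95])
rmax([93, 53, 95]): compare 93 with rmax([53, 95])
rmax([53, 95]): compare 53 with rmax([95])
rmax([95]) = 95  (base case)
Compare 53 with 95 -> 95
Compare 93 with 95 -> 95
Compare 9 with 95 -> 95
Compare 42 with 95 -> 95
Compare 52 with 95 -> 95
Compare 31 with 95 -> 95
Compare 76 with 95 -> 95

95


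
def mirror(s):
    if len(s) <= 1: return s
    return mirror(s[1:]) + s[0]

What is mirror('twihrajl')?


mirror('twihrajl') = mirror('wihrajl') + 't'
mirror('wihrajl') = mirror('ihrajl') + 'w'
mirror('ihrajl') = mirror('hrajl') + 'i'
mirror('hrajl') = mirror('rajl') + 'h'
mirror('rajl') = mirror('ajl') + 'r'
mirror('ajl') = mirror('jl') + 'a'
mirror('jl') = mirror('l') + 'j'
mirror('l') = 'l'  (base case)
Concatenating: 'l' + 'j' + 'a' + 'r' + 'h' + 'i' + 'w' + 't' = 'ljarhiwt'

ljarhiwt


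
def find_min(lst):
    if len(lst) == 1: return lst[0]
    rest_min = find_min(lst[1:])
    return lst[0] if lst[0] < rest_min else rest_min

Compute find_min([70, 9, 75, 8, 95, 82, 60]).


find_min([70, 9, 75, 8, 95, 82, 60]): compare 70 with find_min([9, 75, 8, 95, 82, 60])
find_min([9, 75, 8, 95, 82, 60]): compare 9 with find_min([75, 8, 95, 82, 60])
find_min([75, 8, 95, 82, 60]): compare 75 with find_min([8, 95, 82, 60])
find_min([8, 95, 82, 60]): compare 8 with find_min([95, 82, 60])
find_min([95, 82, 60]): compare 95 with find_min([82, 60])
find_min([82, 60]): compare 82 with find_min([60])
find_min([60]) = 60  (base case)
Compare 82 with 60 -> 60
Compare 95 with 60 -> 60
Compare 8 with 60 -> 8
Compare 75 with 8 -> 8
Compare 9 with 8 -> 8
Compare 70 with 8 -> 8

8


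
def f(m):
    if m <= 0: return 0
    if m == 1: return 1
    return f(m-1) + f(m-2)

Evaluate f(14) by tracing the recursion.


Computing f(14) bottom-up:
f(0) = 0
f(1) = 1
f(2) = f(1) + f(0) = 1 + 0 = 1
f(3) = f(2) + f(1) = 1 + 1 = 2
f(4) = f(3) + f(2) = 2 + 1 = 3
f(5) = f(4) + f(3) = 3 + 2 = 5
f(6) = f(5) + f(4) = 5 + 3 = 8
f(7) = f(6) + f(5) = 8 + 5 = 13
f(8) = f(7) + f(6) = 13 + 8 = 21
f(9) = f(8) + f(7) = 21 + 13 = 34
f(10) = f(9) + f(8) = 34 + 21 = 55
f(11) = f(10) + f(9) = 55 + 34 = 89
f(12) = f(11) + f(10) = 89 + 55 = 144
f(13) = f(12) + f(11) = 144 + 89 = 233
f(14) = f(13) + f(12) = 233 + 144 = 377

377


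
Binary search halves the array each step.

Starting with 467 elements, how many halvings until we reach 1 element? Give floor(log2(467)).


467 / 2 = 233
233 / 2 = 116
116 / 2 = 58
58 / 2 = 29
29 / 2 = 14
14 / 2 = 7
7 / 2 = 3
3 / 2 = 1
Reached 1 after 8 halvings

8


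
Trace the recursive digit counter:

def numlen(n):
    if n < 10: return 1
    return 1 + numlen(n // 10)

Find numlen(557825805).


numlen(557825805) = 1 + numlen(55782580)
numlen(55782580) = 1 + numlen(5578258)
numlen(5578258) = 1 + numlen(557825)
numlen(557825) = 1 + numlen(55782)
numlen(55782) = 1 + numlen(5578)
numlen(5578) = 1 + numlen(557)
numlen(557) = 1 + numlen(55)
numlen(55) = 1 + numlen(5)
numlen(5) = 1  (base case: 5 < 10)
Unwinding: 1 + 1 + 1 + 1 + 1 + 1 + 1 + 1 + 1 = 9

9


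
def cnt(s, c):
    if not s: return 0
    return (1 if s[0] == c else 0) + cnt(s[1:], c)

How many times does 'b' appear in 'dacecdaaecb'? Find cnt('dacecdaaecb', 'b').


s[0]='d' != 'b' -> 0
s[0]='a' != 'b' -> 0
s[0]='c' != 'b' -> 0
s[0]='e' != 'b' -> 0
s[0]='c' != 'b' -> 0
s[0]='d' != 'b' -> 0
s[0]='a' != 'b' -> 0
s[0]='a' != 'b' -> 0
s[0]='e' != 'b' -> 0
s[0]='c' != 'b' -> 0
s[0]='b' == 'b' -> 1
Sum: 0 + 0 + 0 + 0 + 0 + 0 + 0 + 0 + 0 + 0 + 1 = 1

1


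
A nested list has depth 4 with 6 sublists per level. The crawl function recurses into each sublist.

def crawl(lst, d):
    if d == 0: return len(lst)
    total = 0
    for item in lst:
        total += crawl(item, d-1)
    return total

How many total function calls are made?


At depth 0 (root): 1 call
At depth 1: each of 1 parents calls crawl on 6 children = 6 calls
At depth 2: each of 6 parents calls crawl on 6 children = 36 calls
At depth 3: each of 36 parents calls crawl on 6 children = 216 calls
At depth 4: each of 216 parents calls crawl on 6 children = 1296 calls
Total: 1 + 6 + 36 + 216 + 1296 = 1555

1555


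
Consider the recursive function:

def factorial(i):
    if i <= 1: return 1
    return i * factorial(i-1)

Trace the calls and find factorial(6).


factorial(6)
= 6 * factorial(5)
= 6 * 5 * factorial(4)
= 6 * 5 * 4 * factorial(3)
= 6 * 5 * 4 * 3 * factorial(2)
= 6 * 5 * 4 * 3 * 2 * factorial(1)
= 6 * 5 * 4 * 3 * 2 * 1
= 720

720


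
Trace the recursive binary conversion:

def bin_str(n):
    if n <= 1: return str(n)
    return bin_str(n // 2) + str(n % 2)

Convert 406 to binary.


bin_str(406) = bin_str(203) + '0'
bin_str(203) = bin_str(101) + '1'
bin_str(101) = bin_str(50) + '1'
bin_str(50) = bin_str(25) + '0'
bin_str(25) = bin_str(12) + '1'
bin_str(12) = bin_str(6) + '0'
bin_str(6) = bin_str(3) + '0'
bin_str(3) = bin_str(1) + '1'
bin_str(1) = '1'  (base case)
Concatenating: '1' + '1' + '0' + '0' + '1' + '0' + '1' + '1' + '0' = '110010110'

110010110


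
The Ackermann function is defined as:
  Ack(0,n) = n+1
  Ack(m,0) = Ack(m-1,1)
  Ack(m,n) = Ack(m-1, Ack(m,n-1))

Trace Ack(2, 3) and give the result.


Ack(2, 3) = Ack(1, Ack(2, 2))
  Ack(2, 2) = Ack(1, Ack(2, 1))
    Ack(2, 1) = Ack(1, Ack(2, 0))
      Ack(2, 0) = Ack(1, 1)
        Ack(1, 1) = Ack(0, Ack(1, 0))
          Ack(1, 0) = Ack(0, 1)
          Ack(0, 1) = 2
          = Ack(0, 2)
          Ack(0, 2) = 3
      = Ack(1, 3)
      Ack(1, 3) = Ack(0, Ack(1, 2))
        Ack(1, 2) = Ack(0, Ack(1, 1))
          Ack(1, 1) = Ack(0, Ack(1, 0))
          Ack(1, 0) = Ack(0, 1)
          Ack(0, 1) = 2
            = Ack(0, 2)
          Ack(0, 2) = 3
          = Ack(0, 3)
          Ack(0, 3) = 4
        = Ack(0, 4)
        Ack(0, 4) = 5
    = Ack(1, 5)
    Ack(1, 5) = Ack(0, Ack(1, 4))
      Ack(1, 4) = Ack(0, Ack(1, 3))
        Ack(1, 3) = Ack(0, Ack(1, 2))
... (trace truncated)
Result: Ack(2, 3) = 9

9


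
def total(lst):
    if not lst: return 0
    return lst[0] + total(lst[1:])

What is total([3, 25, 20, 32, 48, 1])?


total([3, 25, 20, 32, 48, 1]) = 3 + total([25, 20, 32, 48, 1])
total([25, 20, 32, 48, 1]) = 25 + total([20, 32, 48, 1])
total([20, 32, 48, 1]) = 20 + total([32, 48, 1])
total([32, 48, 1]) = 32 + total([48, 1])
total([48, 1]) = 48 + total([1])
total([1]) = 1 + total([])
total([]) = 0  (base case)
Total: 3 + 25 + 20 + 32 + 48 + 1 + 0 = 129

129


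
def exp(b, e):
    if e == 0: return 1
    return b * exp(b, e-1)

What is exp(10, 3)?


exp(10, 3)
= 10 * exp(10, 2)
= 10 * 10 * exp(10, 1)
= 10 * 10 * 10 * exp(10, 0)
= 10 * 10 * 10 * 1
= 1000

1000


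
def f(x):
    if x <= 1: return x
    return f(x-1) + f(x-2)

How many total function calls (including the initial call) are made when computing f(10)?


Let C(n) = total calls for f(n)
C(0) = 1, C(1) = 1
C(2) = 1 + C(1) + C(0) = 1 + 1 + 1 = 3
C(3) = 1 + C(2) + C(1) = 1 + 3 + 1 = 5
C(4) = 1 + C(3) + C(2) = 1 + 5 + 3 = 9
C(5) = 1 + C(4) + C(3) = 1 + 9 + 5 = 15
C(6) = 1 + C(5) + C(4) = 1 + 15 + 9 = 25
C(7) = 1 + C(6) + C(5) = 1 + 25 + 15 = 41
C(8) = 1 + C(7) + C(6) = 1 + 41 + 25 = 67
C(9) = 1 + C(8) + C(7) = 1 + 67 + 41 = 109
C(10) = 1 + C(9) + C(8) = 1 + 109 + 67 = 177

177


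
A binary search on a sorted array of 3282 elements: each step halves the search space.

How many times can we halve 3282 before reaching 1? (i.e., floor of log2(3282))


3282 / 2 = 1641
1641 / 2 = 820
820 / 2 = 410
410 / 2 = 205
205 / 2 = 102
102 / 2 = 51
51 / 2 = 25
25 / 2 = 12
12 / 2 = 6
6 / 2 = 3
3 / 2 = 1
Reached 1 after 11 halvings

11


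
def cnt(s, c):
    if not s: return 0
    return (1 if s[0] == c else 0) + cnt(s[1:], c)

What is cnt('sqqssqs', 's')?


s[0]='s' == 's' -> 1
s[0]='q' != 's' -> 0
s[0]='q' != 's' -> 0
s[0]='s' == 's' -> 1
s[0]='s' == 's' -> 1
s[0]='q' != 's' -> 0
s[0]='s' == 's' -> 1
Sum: 1 + 0 + 0 + 1 + 1 + 0 + 1 = 4

4


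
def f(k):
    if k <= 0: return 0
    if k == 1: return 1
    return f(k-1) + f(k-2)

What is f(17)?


Computing f(17) bottom-up:
f(0) = 0
f(1) = 1
f(2) = f(1) + f(0) = 1 + 0 = 1
f(3) = f(2) + f(1) = 1 + 1 = 2
f(4) = f(3) + f(2) = 2 + 1 = 3
f(5) = f(4) + f(3) = 3 + 2 = 5
f(6) = f(5) + f(4) = 5 + 3 = 8
f(7) = f(6) + f(5) = 8 + 5 = 13
f(8) = f(7) + f(6) = 13 + 8 = 21
f(9) = f(8) + f(7) = 21 + 13 = 34
f(10) = f(9) + f(8) = 34 + 21 = 55
f(11) = f(10) + f(9) = 55 + 34 = 89
f(12) = f(11) + f(10) = 89 + 55 = 144
f(13) = f(12) + f(11) = 144 + 89 = 233
f(14) = f(13) + f(12) = 233 + 144 = 377
f(15) = f(14) + f(13) = 377 + 233 = 610
f(16) = f(15) + f(14) = 610 + 377 = 987
f(17) = f(16) + f(15) = 987 + 610 = 1597

1597


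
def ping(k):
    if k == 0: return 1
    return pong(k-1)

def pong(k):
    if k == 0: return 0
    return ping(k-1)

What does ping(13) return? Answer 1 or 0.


ping(13) = pong(12)
pong(12) = ping(11)
ping(11) = pong(10)
pong(10) = ping(9)
ping(9) = pong(8)
pong(8) = ping(7)
ping(7) = pong(6)
pong(6) = ping(5)
ping(5) = pong(4)
pong(4) = ping(3)
ping(3) = pong(2)
pong(2) = ping(1)
ping(1) = pong(0)
pong(0) = 0  (base case)
Result: 0

0


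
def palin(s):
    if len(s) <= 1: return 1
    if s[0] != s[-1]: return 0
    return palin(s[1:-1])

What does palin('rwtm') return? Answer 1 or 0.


palin('rwtm'): s[0]='r' != s[-1]='m' -> return 0
Result: 0 (not a palindrome)

0


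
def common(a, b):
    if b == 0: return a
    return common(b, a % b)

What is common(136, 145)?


common(136, 145) = common(145, 136)
common(145, 136) = common(136, 9)
common(136, 9) = common(9, 1)
common(9, 1) = common(1, 0)
common(1, 0) = 1  (base case)

1


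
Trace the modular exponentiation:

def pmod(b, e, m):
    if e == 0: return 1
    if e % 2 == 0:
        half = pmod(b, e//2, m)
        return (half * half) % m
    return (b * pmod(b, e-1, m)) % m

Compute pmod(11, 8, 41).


pmod(11, 8, 41): e is even, compute pmod(11, 4, 41)
  pmod(11, 4, 41): e is even, compute pmod(11, 2, 41)
    pmod(11, 2, 41): e is even, compute pmod(11, 1, 41)
      pmod(11, 1, 41): e is odd, compute pmod(11, 0, 41)
        pmod(11, 0, 41) = 1
      (11 * 1) % 41 = 11
    half=11, (11*11) % 41 = 39
  half=39, (39*39) % 41 = 4
half=4, (4*4) % 41 = 16

16


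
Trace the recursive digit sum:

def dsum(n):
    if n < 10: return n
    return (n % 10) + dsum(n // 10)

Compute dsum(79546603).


dsum(79546603) = 3 + dsum(7954660)
dsum(7954660) = 0 + dsum(795466)
dsum(795466) = 6 + dsum(79546)
dsum(79546) = 6 + dsum(7954)
dsum(7954) = 4 + dsum(795)
dsum(795) = 5 + dsum(79)
dsum(79) = 9 + dsum(7)
dsum(7) = 7  (base case)
Total: 3 + 0 + 6 + 6 + 4 + 5 + 9 + 7 = 40

40


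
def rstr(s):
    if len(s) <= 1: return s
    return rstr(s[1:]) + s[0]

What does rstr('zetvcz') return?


rstr('zetvcz') = rstr('etvcz') + 'z'
rstr('etvcz') = rstr('tvcz') + 'e'
rstr('tvcz') = rstr('vcz') + 't'
rstr('vcz') = rstr('cz') + 'v'
rstr('cz') = rstr('z') + 'c'
rstr('z') = 'z'  (base case)
Concatenating: 'z' + 'c' + 'v' + 't' + 'e' + 'z' = 'zcvtez'

zcvtez


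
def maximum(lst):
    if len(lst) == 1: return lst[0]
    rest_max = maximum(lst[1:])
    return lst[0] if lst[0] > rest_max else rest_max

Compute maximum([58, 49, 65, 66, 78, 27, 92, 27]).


maximum([58, 49, 65, 66, 78, 27, 92, 27]): compare 58 with maximum([49, 65, 66, 78, 27, 92, 27])
maximum([49, 65, 66, 78, 27, 92, 27]): compare 49 with maximum([65, 66, 78, 27, 92, 27])
maximum([65, 66, 78, 27, 92, 27]): compare 65 with maximum([66, 78, 27, 92, 27])
maximum([66, 78, 27, 92, 27]): compare 66 with maximum([78, 27, 92, 27])
maximum([78, 27, 92, 27]): compare 78 with maximum([27, 92, 27])
maximum([27, 92, 27]): compare 27 with maximum([92, 27])
maximum([92, 27]): compare 92 with maximum([27])
maximum([27]) = 27  (base case)
Compare 92 with 27 -> 92
Compare 27 with 92 -> 92
Compare 78 with 92 -> 92
Compare 66 with 92 -> 92
Compare 65 with 92 -> 92
Compare 49 with 92 -> 92
Compare 58 with 92 -> 92

92


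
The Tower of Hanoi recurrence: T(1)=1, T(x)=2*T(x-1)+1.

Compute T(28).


T(28) = 2 * T(27) + 1
T(27) = 2 * T(26) + 1
T(26) = 2 * T(25) + 1
T(25) = 2 * T(24) + 1
T(24) = 2 * T(23) + 1
T(23) = 2 * T(22) + 1
T(22) = 2 * T(21) + 1
T(21) = 2 * T(20) + 1
T(20) = 2 * T(19) + 1
T(19) = 2 * T(18) + 1
T(18) = 2 * T(17) + 1
T(17) = 2 * T(16) + 1
T(16) = 2 * T(15) + 1
T(15) = 2 * T(14) + 1
T(14) = 2 * T(13) + 1
T(13) = 2 * T(12) + 1
T(12) = 2 * T(11) + 1
T(11) = 2 * T(10) + 1
T(10) = 2 * T(9) + 1
T(9) = 2 * T(8) + 1
T(8) = 2 * T(7) + 1
T(7) = 2 * T(6) + 1
T(6) = 2 * T(5) + 1
T(5) = 2 * T(4) + 1
T(4) = 2 * T(3) + 1
T(3) = 2 * T(2) + 1
T(2) = 2 * T(1) + 1
T(1) = 1  (base case)
T(2) = 2 * 1 + 1 = 3
T(3) = 2 * 3 + 1 = 7
T(4) = 2 * 7 + 1 = 15
T(5) = 2 * 15 + 1 = 31
T(6) = 2 * 31 + 1 = 63
T(7) = 2 * 63 + 1 = 127
T(8) = 2 * 127 + 1 = 255
T(9) = 2 * 255 + 1 = 511
T(10) = 2 * 511 + 1 = 1023
T(11) = 2 * 1023 + 1 = 2047
T(12) = 2 * 2047 + 1 = 4095
T(13) = 2 * 4095 + 1 = 8191
T(14) = 2 * 8191 + 1 = 16383
T(15) = 2 * 16383 + 1 = 32767
T(16) = 2 * 32767 + 1 = 65535
T(17) = 2 * 65535 + 1 = 131071
T(18) = 2 * 131071 + 1 = 262143
T(19) = 2 * 262143 + 1 = 524287
T(20) = 2 * 524287 + 1 = 1048575
T(21) = 2 * 1048575 + 1 = 2097151
T(22) = 2 * 2097151 + 1 = 4194303
T(23) = 2 * 4194303 + 1 = 8388607
T(24) = 2 * 8388607 + 1 = 16777215
T(25) = 2 * 16777215 + 1 = 33554431
T(26) = 2 * 33554431 + 1 = 67108863
T(27) = 2 * 67108863 + 1 = 134217727
T(28) = 2 * 134217727 + 1 = 268435455

268435455


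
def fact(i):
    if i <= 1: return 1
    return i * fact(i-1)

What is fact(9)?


fact(9)
= 9 * fact(8)
= 9 * 8 * fact(7)
= 9 * 8 * 7 * fact(6)
= 9 * 8 * 7 * 6 * fact(5)
= 9 * 8 * 7 * 6 * 5 * fact(4)
= 9 * 8 * 7 * 6 * 5 * 4 * fact(3)
= 9 * 8 * 7 * 6 * 5 * 4 * 3 * fact(2)
= 9 * 8 * 7 * 6 * 5 * 4 * 3 * 2 * fact(1)
= 9 * 8 * 7 * 6 * 5 * 4 * 3 * 2 * 1
= 362880

362880


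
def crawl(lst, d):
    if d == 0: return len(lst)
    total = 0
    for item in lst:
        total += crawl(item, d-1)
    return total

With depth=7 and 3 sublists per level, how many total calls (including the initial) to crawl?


At depth 0 (root): 1 call
At depth 1: each of 1 parents calls crawl on 3 children = 3 calls
At depth 2: each of 3 parents calls crawl on 3 children = 9 calls
At depth 3: each of 9 parents calls crawl on 3 children = 27 calls
At depth 4: each of 27 parents calls crawl on 3 children = 81 calls
At depth 5: each of 81 parents calls crawl on 3 children = 243 calls
At depth 6: each of 243 parents calls crawl on 3 children = 729 calls
At depth 7: each of 729 parents calls crawl on 3 children = 2187 calls
Total: 1 + 3 + 9 + 27 + 81 + 243 + 729 + 2187 = 3280

3280


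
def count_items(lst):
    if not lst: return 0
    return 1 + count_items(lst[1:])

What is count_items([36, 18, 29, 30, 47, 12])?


count_items([36, 18, 29, 30, 47, 12]) = 1 + count_items([18, 29, 30, 47, 12])
count_items([18, 29, 30, 47, 12]) = 1 + count_items([29, 30, 47, 12])
count_items([29, 30, 47, 12]) = 1 + count_items([30, 47, 12])
count_items([30, 47, 12]) = 1 + count_items([47, 12])
count_items([47, 12]) = 1 + count_items([12])
count_items([12]) = 1 + count_items([])
count_items([]) = 0  (base case)
Unwinding: 1 + 1 + 1 + 1 + 1 + 1 + 0 = 6

6


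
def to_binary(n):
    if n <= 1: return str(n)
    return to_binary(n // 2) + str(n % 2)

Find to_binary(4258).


to_binary(4258) = to_binary(2129) + '0'
to_binary(2129) = to_binary(1064) + '1'
to_binary(1064) = to_binary(532) + '0'
to_binary(532) = to_binary(266) + '0'
to_binary(266) = to_binary(133) + '0'
to_binary(133) = to_binary(66) + '1'
to_binary(66) = to_binary(33) + '0'
to_binary(33) = to_binary(16) + '1'
to_binary(16) = to_binary(8) + '0'
to_binary(8) = to_binary(4) + '0'
to_binary(4) = to_binary(2) + '0'
to_binary(2) = to_binary(1) + '0'
to_binary(1) = '1'  (base case)
Concatenating: '1' + '0' + '0' + '0' + '0' + '1' + '0' + '1' + '0' + '0' + '0' + '1' + '0' = '1000010100010'

1000010100010


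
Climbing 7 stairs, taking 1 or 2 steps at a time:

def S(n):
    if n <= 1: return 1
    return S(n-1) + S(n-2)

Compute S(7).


Building up from base cases:
S(0) = 1
S(1) = 1
S(2) = S(1) + S(0) = 1 + 1 = 2
S(3) = S(2) + S(1) = 2 + 1 = 3
S(4) = S(3) + S(2) = 3 + 2 = 5
S(5) = S(4) + S(3) = 5 + 3 = 8
S(6) = S(5) + S(4) = 8 + 5 = 13
S(7) = S(6) + S(5) = 13 + 8 = 21

21


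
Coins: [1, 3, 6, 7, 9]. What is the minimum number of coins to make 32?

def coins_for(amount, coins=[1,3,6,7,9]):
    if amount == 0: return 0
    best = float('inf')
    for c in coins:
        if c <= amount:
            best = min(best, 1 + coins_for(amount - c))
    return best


Building up with DP:
coins_for(0) = 0
coins_for(1) = min(1+coins_for(0)=1+0=1) = 1
coins_for(2) = min(1+coins_for(1)=1+1=2) = 2
coins_for(3) = min(1+coins_for(2)=1+2=3, 1+coins_for(0)=1+0=1) = 1
coins_for(4) = min(1+coins_for(3)=1+1=2, 1+coins_for(1)=1+1=2) = 2
coins_for(5) = min(1+coins_for(4)=1+2=3, 1+coins_for(2)=1+2=3) = 3
coins_for(6) = min(1+coins_for(5)=1+3=4, 1+coins_for(3)=1+1=2, 1+coins_for(0)=1+0=1) = 1
coins_for(7) = min(1+coins_for(6)=1+1=2, 1+coins_for(4)=1+2=3, 1+coins_for(1)=1+1=2, 1+coins_for(0)=1+0=1) = 1
coins_for(8) = min(1+coins_for(7)=1+1=2, 1+coins_for(5)=1+3=4, 1+coins_for(2)=1+2=3, 1+coins_for(1)=1+1=2) = 2
coins_for(9) = min(1+coins_for(8)=1+2=3, 1+coins_for(6)=1+1=2, 1+coins_for(3)=1+1=2, 1+coins_for(2)=1+2=3, 1+coins_for(0)=1+0=1) = 1
coins_for(10) = min(1+coins_for(9)=1+1=2, 1+coins_for(7)=1+1=2, 1+coins_for(4)=1+2=3, 1+coins_for(3)=1+1=2, 1+coins_for(1)=1+1=2) = 2
coins_for(11) = min(1+coins_for(10)=1+2=3, 1+coins_for(8)=1+2=3, 1+coins_for(5)=1+3=4, 1+coins_for(4)=1+2=3, 1+coins_for(2)=1+2=3) = 3
coins_for(12) = min(1+coins_for(11)=1+3=4, 1+coins_for(9)=1+1=2, 1+coins_for(6)=1+1=2, 1+coins_for(5)=1+3=4, 1+coins_for(3)=1+1=2) = 2
coins_for(13) = min(1+coins_for(12)=1+2=3, 1+coins_for(10)=1+2=3, 1+coins_for(7)=1+1=2, 1+coins_for(6)=1+1=2, 1+coins_for(4)=1+2=3) = 2
coins_for(14) = min(1+coins_for(13)=1+2=3, 1+coins_for(11)=1+3=4, 1+coins_for(8)=1+2=3, 1+coins_for(7)=1+1=2, 1+coins_for(5)=1+3=4) = 2
coins_for(15) = min(1+coins_for(14)=1+2=3, 1+coins_for(12)=1+2=3, 1+coins_for(9)=1+1=2, 1+coins_for(8)=1+2=3, 1+coins_for(6)=1+1=2) = 2
coins_for(16) = min(1+coins_for(15)=1+2=3, 1+coins_for(13)=1+2=3, 1+coins_for(10)=1+2=3, 1+coins_for(9)=1+1=2, 1+coins_for(7)=1+1=2) = 2
coins_for(17) = min(1+coins_for(16)=1+2=3, 1+coins_for(14)=1+2=3, 1+coins_for(11)=1+3=4, 1+coins_for(10)=1+2=3, 1+coins_for(8)=1+2=3) = 3
coins_for(18) = min(1+coins_for(17)=1+3=4, 1+coins_for(15)=1+2=3, 1+coins_for(12)=1+2=3, 1+coins_for(11)=1+3=4, 1+coins_for(9)=1+1=2) = 2
coins_for(19) = min(1+coins_for(18)=1+2=3, 1+coins_for(16)=1+2=3, 1+coins_for(13)=1+2=3, 1+coins_for(12)=1+2=3, 1+coins_for(10)=1+2=3) = 3
coins_for(20) = min(1+coins_for(19)=1+3=4, 1+coins_for(17)=1+3=4, 1+coins_for(14)=1+2=3, 1+coins_for(13)=1+2=3, 1+coins_for(11)=1+3=4) = 3
coins_for(21) = min(1+coins_for(20)=1+3=4, 1+coins_for(18)=1+2=3, 1+coins_for(15)=1+2=3, 1+coins_for(14)=1+2=3, 1+coins_for(12)=1+2=3) = 3
coins_for(22) = min(1+coins_for(21)=1+3=4, 1+coins_for(19)=1+3=4, 1+coins_for(16)=1+2=3, 1+coins_for(15)=1+2=3, 1+coins_for(13)=1+2=3) = 3
coins_for(23) = min(1+coins_for(22)=1+3=4, 1+coins_for(20)=1+3=4, 1+coins_for(17)=1+3=4, 1+coins_for(16)=1+2=3, 1+coins_for(14)=1+2=3) = 3
coins_for(24) = min(1+coins_for(23)=1+3=4, 1+coins_for(21)=1+3=4, 1+coins_for(18)=1+2=3, 1+coins_for(17)=1+3=4, 1+coins_for(15)=1+2=3) = 3
coins_for(25) = min(1+coins_for(24)=1+3=4, 1+coins_for(22)=1+3=4, 1+coins_for(19)=1+3=4, 1+coins_for(18)=1+2=3, 1+coins_for(16)=1+2=3) = 3
coins_for(26) = min(1+coins_for(25)=1+3=4, 1+coins_for(23)=1+3=4, 1+coins_for(20)=1+3=4, 1+coins_for(19)=1+3=4, 1+coins_for(17)=1+3=4) = 4
coins_for(27) = min(1+coins_for(26)=1+4=5, 1+coins_for(24)=1+3=4, 1+coins_for(21)=1+3=4, 1+coins_for(20)=1+3=4, 1+coins_for(18)=1+2=3) = 3
coins_for(28) = min(1+coins_for(27)=1+3=4, 1+coins_for(25)=1+3=4, 1+coins_for(22)=1+3=4, 1+coins_for(21)=1+3=4, 1+coins_for(19)=1+3=4) = 4
coins_for(29) = min(1+coins_for(28)=1+4=5, 1+coins_for(26)=1+4=5, 1+coins_for(23)=1+3=4, 1+coins_for(22)=1+3=4, 1+coins_for(20)=1+3=4) = 4
coins_for(30) = min(1+coins_for(29)=1+4=5, 1+coins_for(27)=1+3=4, 1+coins_for(24)=1+3=4, 1+coins_for(23)=1+3=4, 1+coins_for(21)=1+3=4) = 4
coins_for(31) = min(1+coins_for(30)=1+4=5, 1+coins_for(28)=1+4=5, 1+coins_for(25)=1+3=4, 1+coins_for(24)=1+3=4, 1+coins_for(22)=1+3=4) = 4
coins_for(32) = min(1+coins_for(31)=1+4=5, 1+coins_for(29)=1+4=5, 1+coins_for(26)=1+4=5, 1+coins_for(25)=1+3=4, 1+coins_for(23)=1+3=4) = 4

4


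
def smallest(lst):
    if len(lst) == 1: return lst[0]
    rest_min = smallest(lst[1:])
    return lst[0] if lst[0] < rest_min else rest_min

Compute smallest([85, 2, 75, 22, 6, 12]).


smallest([85, 2, 75, 22, 6, 12]): compare 85 with smallest([2, 75, 22, 6, 12])
smallest([2, 75, 22, 6, 12]): compare 2 with smallest([75, 22, 6, 12])
smallest([75, 22, 6, 12]): compare 75 with smallest([22, 6, 12])
smallest([22, 6, 12]): compare 22 with smallest([6, 12])
smallest([6, 12]): compare 6 with smallest([12])
smallest([12]) = 12  (base case)
Compare 6 with 12 -> 6
Compare 22 with 6 -> 6
Compare 75 with 6 -> 6
Compare 2 with 6 -> 2
Compare 85 with 2 -> 2

2


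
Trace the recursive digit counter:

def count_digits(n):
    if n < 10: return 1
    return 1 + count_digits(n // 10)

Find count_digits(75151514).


count_digits(75151514) = 1 + count_digits(7515151)
count_digits(7515151) = 1 + count_digits(751515)
count_digits(751515) = 1 + count_digits(75151)
count_digits(75151) = 1 + count_digits(7515)
count_digits(7515) = 1 + count_digits(751)
count_digits(751) = 1 + count_digits(75)
count_digits(75) = 1 + count_digits(7)
count_digits(7) = 1  (base case: 7 < 10)
Unwinding: 1 + 1 + 1 + 1 + 1 + 1 + 1 + 1 = 8

8


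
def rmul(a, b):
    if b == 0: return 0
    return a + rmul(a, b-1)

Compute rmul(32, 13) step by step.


rmul(32, 13) = 32 + rmul(32, 12)
rmul(32, 12) = 32 + rmul(32, 11)
rmul(32, 11) = 32 + rmul(32, 10)
rmul(32, 10) = 32 + rmul(32, 9)
rmul(32, 9) = 32 + rmul(32, 8)
rmul(32, 8) = 32 + rmul(32, 7)
rmul(32, 7) = 32 + rmul(32, 6)
rmul(32, 6) = 32 + rmul(32, 5)
rmul(32, 5) = 32 + rmul(32, 4)
rmul(32, 4) = 32 + rmul(32, 3)
rmul(32, 3) = 32 + rmul(32, 2)
rmul(32, 2) = 32 + rmul(32, 1)
rmul(32, 1) = 32 + rmul(32, 0)
rmul(32, 0) = 0  (base case)
Total: 32 + 32 + 32 + 32 + 32 + 32 + 32 + 32 + 32 + 32 + 32 + 32 + 32 + 0 = 416

416


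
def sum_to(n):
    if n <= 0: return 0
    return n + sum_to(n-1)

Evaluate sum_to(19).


sum_to(19)
= 19 + 18 + 17 + 16 + 15 + 14 + 13 + 12 + 11 + 10 + 9 + 8 + 7 + 6 + 5 + 4 + 3 + 2 + 1 + sum_to(0)
= 19 + 18 + 17 + 16 + 15 + 14 + 13 + 12 + 11 + 10 + 9 + 8 + 7 + 6 + 5 + 4 + 3 + 2 + 1 + 0
= 190

190


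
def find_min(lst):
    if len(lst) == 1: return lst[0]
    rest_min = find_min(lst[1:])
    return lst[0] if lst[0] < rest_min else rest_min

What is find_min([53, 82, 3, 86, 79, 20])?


find_min([53, 82, 3, 86, 79, 20]): compare 53 with find_min([82, 3, 86, 79, 20])
find_min([82, 3, 86, 79, 20]): compare 82 with find_min([3, 86, 79, 20])
find_min([3, 86, 79, 20]): compare 3 with find_min([86, 79, 20])
find_min([86, 79, 20]): compare 86 with find_min([79, 20])
find_min([79, 20]): compare 79 with find_min([20])
find_min([20]) = 20  (base case)
Compare 79 with 20 -> 20
Compare 86 with 20 -> 20
Compare 3 with 20 -> 3
Compare 82 with 3 -> 3
Compare 53 with 3 -> 3

3


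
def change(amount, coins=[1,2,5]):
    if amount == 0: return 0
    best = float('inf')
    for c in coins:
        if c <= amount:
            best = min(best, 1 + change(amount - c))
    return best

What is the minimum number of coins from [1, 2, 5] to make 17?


Building up with DP:
change(0) = 0
change(1) = min(1+change(0)=1+0=1) = 1
change(2) = min(1+change(1)=1+1=2, 1+change(0)=1+0=1) = 1
change(3) = min(1+change(2)=1+1=2, 1+change(1)=1+1=2) = 2
change(4) = min(1+change(3)=1+2=3, 1+change(2)=1+1=2) = 2
change(5) = min(1+change(4)=1+2=3, 1+change(3)=1+2=3, 1+change(0)=1+0=1) = 1
change(6) = min(1+change(5)=1+1=2, 1+change(4)=1+2=3, 1+change(1)=1+1=2) = 2
change(7) = min(1+change(6)=1+2=3, 1+change(5)=1+1=2, 1+change(2)=1+1=2) = 2
change(8) = min(1+change(7)=1+2=3, 1+change(6)=1+2=3, 1+change(3)=1+2=3) = 3
change(9) = min(1+change(8)=1+3=4, 1+change(7)=1+2=3, 1+change(4)=1+2=3) = 3
change(10) = min(1+change(9)=1+3=4, 1+change(8)=1+3=4, 1+change(5)=1+1=2) = 2
change(11) = min(1+change(10)=1+2=3, 1+change(9)=1+3=4, 1+change(6)=1+2=3) = 3
change(12) = min(1+change(11)=1+3=4, 1+change(10)=1+2=3, 1+change(7)=1+2=3) = 3
change(13) = min(1+change(12)=1+3=4, 1+change(11)=1+3=4, 1+change(8)=1+3=4) = 4
change(14) = min(1+change(13)=1+4=5, 1+change(12)=1+3=4, 1+change(9)=1+3=4) = 4
change(15) = min(1+change(14)=1+4=5, 1+change(13)=1+4=5, 1+change(10)=1+2=3) = 3
change(16) = min(1+change(15)=1+3=4, 1+change(14)=1+4=5, 1+change(11)=1+3=4) = 4
change(17) = min(1+change(16)=1+4=5, 1+change(15)=1+3=4, 1+change(12)=1+3=4) = 4

4


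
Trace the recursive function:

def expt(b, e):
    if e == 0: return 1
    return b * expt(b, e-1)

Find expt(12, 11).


expt(12, 11)
= 12 * expt(12, 10)
= 12 * 12 * expt(12, 9)
= 12 * 12 * 12 * expt(12, 8)
= 12 * 12 * 12 * 12 * expt(12, 7)
= 12 * 12 * 12 * 12 * 12 * expt(12, 6)
= 12 * 12 * 12 * 12 * 12 * 12 * expt(12, 5)
= 12 * 12 * 12 * 12 * 12 * 12 * 12 * expt(12, 4)
= 12 * 12 * 12 * 12 * 12 * 12 * 12 * 12 * expt(12, 3)
= 12 * 12 * 12 * 12 * 12 * 12 * 12 * 12 * 12 * expt(12, 2)
= 12 * 12 * 12 * 12 * 12 * 12 * 12 * 12 * 12 * 12 * expt(12, 1)
= 12 * 12 * 12 * 12 * 12 * 12 * 12 * 12 * 12 * 12 * 12 * expt(12, 0)
= 12 * 12 * 12 * 12 * 12 * 12 * 12 * 12 * 12 * 12 * 12 * 1
= 743008370688

743008370688


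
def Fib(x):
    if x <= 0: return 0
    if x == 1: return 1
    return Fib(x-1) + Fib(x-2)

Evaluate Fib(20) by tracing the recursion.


Computing Fib(20) bottom-up:
Fib(0) = 0
Fib(1) = 1
Fib(2) = Fib(1) + Fib(0) = 1 + 0 = 1
Fib(3) = Fib(2) + Fib(1) = 1 + 1 = 2
Fib(4) = Fib(3) + Fib(2) = 2 + 1 = 3
Fib(5) = Fib(4) + Fib(3) = 3 + 2 = 5
Fib(6) = Fib(5) + Fib(4) = 5 + 3 = 8
Fib(7) = Fib(6) + Fib(5) = 8 + 5 = 13
Fib(8) = Fib(7) + Fib(6) = 13 + 8 = 21
Fib(9) = Fib(8) + Fib(7) = 21 + 13 = 34
Fib(10) = Fib(9) + Fib(8) = 34 + 21 = 55
Fib(11) = Fib(10) + Fib(9) = 55 + 34 = 89
Fib(12) = Fib(11) + Fib(10) = 89 + 55 = 144
Fib(13) = Fib(12) + Fib(11) = 144 + 89 = 233
Fib(14) = Fib(13) + Fib(12) = 233 + 144 = 377
Fib(15) = Fib(14) + Fib(13) = 377 + 233 = 610
Fib(16) = Fib(15) + Fib(14) = 610 + 377 = 987
Fib(17) = Fib(16) + Fib(15) = 987 + 610 = 1597
Fib(18) = Fib(17) + Fib(16) = 1597 + 987 = 2584
Fib(19) = Fib(18) + Fib(17) = 2584 + 1597 = 4181
Fib(20) = Fib(19) + Fib(18) = 4181 + 2584 = 6765

6765


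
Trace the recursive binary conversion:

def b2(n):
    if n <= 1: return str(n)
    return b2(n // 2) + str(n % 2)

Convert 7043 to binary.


b2(7043) = b2(3521) + '1'
b2(3521) = b2(1760) + '1'
b2(1760) = b2(880) + '0'
b2(880) = b2(440) + '0'
b2(440) = b2(220) + '0'
b2(220) = b2(110) + '0'
b2(110) = b2(55) + '0'
b2(55) = b2(27) + '1'
b2(27) = b2(13) + '1'
b2(13) = b2(6) + '1'
b2(6) = b2(3) + '0'
b2(3) = b2(1) + '1'
b2(1) = '1'  (base case)
Concatenating: '1' + '1' + '0' + '1' + '1' + '1' + '0' + '0' + '0' + '0' + '0' + '1' + '1' = '1101110000011'

1101110000011


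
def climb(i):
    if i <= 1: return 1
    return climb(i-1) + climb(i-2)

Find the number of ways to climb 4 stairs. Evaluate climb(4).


Building up from base cases:
climb(0) = 1
climb(1) = 1
climb(2) = climb(1) + climb(0) = 1 + 1 = 2
climb(3) = climb(2) + climb(1) = 2 + 1 = 3
climb(4) = climb(3) + climb(2) = 3 + 2 = 5

5


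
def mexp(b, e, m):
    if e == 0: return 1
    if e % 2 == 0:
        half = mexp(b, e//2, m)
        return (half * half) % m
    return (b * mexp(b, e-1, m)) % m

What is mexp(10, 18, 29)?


mexp(10, 18, 29): e is even, compute mexp(10, 9, 29)
  mexp(10, 9, 29): e is odd, compute mexp(10, 8, 29)
    mexp(10, 8, 29): e is even, compute mexp(10, 4, 29)
      mexp(10, 4, 29): e is even, compute mexp(10, 2, 29)
        mexp(10, 2, 29): e is even, compute mexp(10, 1, 29)
          mexp(10, 1, 29): e is odd, compute mexp(10, 0, 29)
          mexp(10, 0, 29) = 1
          (10 * 1) % 29 = 10
        half=10, (10*10) % 29 = 13
      half=13, (13*13) % 29 = 24
    half=24, (24*24) % 29 = 25
  (10 * 25) % 29 = 18
half=18, (18*18) % 29 = 5

5


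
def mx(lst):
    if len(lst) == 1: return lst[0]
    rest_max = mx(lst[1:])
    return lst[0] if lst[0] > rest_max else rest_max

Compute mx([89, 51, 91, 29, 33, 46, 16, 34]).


mx([89, 51, 91, 29, 33, 46, 16, 34]): compare 89 with mx([51, 91, 29, 33, 46, 16, 34])
mx([51, 91, 29, 33, 46, 16, 34]): compare 51 with mx([91, 29, 33, 46, 16, 34])
mx([91, 29, 33, 46, 16, 34]): compare 91 with mx([29, 33, 46, 16, 34])
mx([29, 33, 46, 16, 34]): compare 29 with mx([33, 46, 16, 34])
mx([33, 46, 16, 34]): compare 33 with mx([46, 16, 34])
mx([46, 16, 34]): compare 46 with mx([16, 34])
mx([16, 34]): compare 16 with mx([34])
mx([34]) = 34  (base case)
Compare 16 with 34 -> 34
Compare 46 with 34 -> 46
Compare 33 with 46 -> 46
Compare 29 with 46 -> 46
Compare 91 with 46 -> 91
Compare 51 with 91 -> 91
Compare 89 with 91 -> 91

91


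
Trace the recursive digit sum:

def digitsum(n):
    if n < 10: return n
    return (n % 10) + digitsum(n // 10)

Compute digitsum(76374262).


digitsum(76374262) = 2 + digitsum(7637426)
digitsum(7637426) = 6 + digitsum(763742)
digitsum(763742) = 2 + digitsum(76374)
digitsum(76374) = 4 + digitsum(7637)
digitsum(7637) = 7 + digitsum(763)
digitsum(763) = 3 + digitsum(76)
digitsum(76) = 6 + digitsum(7)
digitsum(7) = 7  (base case)
Total: 2 + 6 + 2 + 4 + 7 + 3 + 6 + 7 = 37

37


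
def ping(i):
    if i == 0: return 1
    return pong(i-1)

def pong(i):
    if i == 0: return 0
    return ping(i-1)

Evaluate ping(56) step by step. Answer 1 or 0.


ping(56) = pong(55)
pong(55) = ping(54)
ping(54) = pong(53)
pong(53) = ping(52)
ping(52) = pong(51)
pong(51) = ping(50)
ping(50) = pong(49)
pong(49) = ping(48)
ping(48) = pong(47)
pong(47) = ping(46)
ping(46) = pong(45)
pong(45) = ping(44)
ping(44) = pong(43)
pong(43) = ping(42)
ping(42) = pong(41)
pong(41) = ping(40)
ping(40) = pong(39)
pong(39) = ping(38)
ping(38) = pong(37)
pong(37) = ping(36)
ping(36) = pong(35)
pong(35) = ping(34)
ping(34) = pong(33)
pong(33) = ping(32)
ping(32) = pong(31)
pong(31) = ping(30)
ping(30) = pong(29)
pong(29) = ping(28)
ping(28) = pong(27)
pong(27) = ping(26)
ping(26) = pong(25)
pong(25) = ping(24)
ping(24) = pong(23)
pong(23) = ping(22)
ping(22) = pong(21)
pong(21) = ping(20)
ping(20) = pong(19)
pong(19) = ping(18)
ping(18) = pong(17)
pong(17) = ping(16)
ping(16) = pong(15)
pong(15) = ping(14)
ping(14) = pong(13)
pong(13) = ping(12)
ping(12) = pong(11)
pong(11) = ping(10)
ping(10) = pong(9)
pong(9) = ping(8)
ping(8) = pong(7)
pong(7) = ping(6)
ping(6) = pong(5)
pong(5) = ping(4)
ping(4) = pong(3)
pong(3) = ping(2)
ping(2) = pong(1)
pong(1) = ping(0)
ping(0) = 1  (base case)
Result: 1

1


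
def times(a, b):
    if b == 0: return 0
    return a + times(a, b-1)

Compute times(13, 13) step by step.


times(13, 13) = 13 + times(13, 12)
times(13, 12) = 13 + times(13, 11)
times(13, 11) = 13 + times(13, 10)
times(13, 10) = 13 + times(13, 9)
times(13, 9) = 13 + times(13, 8)
times(13, 8) = 13 + times(13, 7)
times(13, 7) = 13 + times(13, 6)
times(13, 6) = 13 + times(13, 5)
times(13, 5) = 13 + times(13, 4)
times(13, 4) = 13 + times(13, 3)
times(13, 3) = 13 + times(13, 2)
times(13, 2) = 13 + times(13, 1)
times(13, 1) = 13 + times(13, 0)
times(13, 0) = 0  (base case)
Total: 13 + 13 + 13 + 13 + 13 + 13 + 13 + 13 + 13 + 13 + 13 + 13 + 13 + 0 = 169

169


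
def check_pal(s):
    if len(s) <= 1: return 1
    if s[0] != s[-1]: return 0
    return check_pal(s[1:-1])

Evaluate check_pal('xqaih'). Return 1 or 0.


check_pal('xqaih'): s[0]='x' != s[-1]='h' -> return 0
Result: 0 (not a palindrome)

0


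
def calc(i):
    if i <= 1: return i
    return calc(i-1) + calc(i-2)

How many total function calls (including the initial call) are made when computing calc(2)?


Let C(n) = total calls for calc(n)
C(0) = 1, C(1) = 1
C(2) = 1 + C(1) + C(0) = 1 + 1 + 1 = 3

3


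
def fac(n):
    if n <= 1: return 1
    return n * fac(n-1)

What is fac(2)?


fac(2)
= 2 * fac(1)
= 2 * 1
= 2

2


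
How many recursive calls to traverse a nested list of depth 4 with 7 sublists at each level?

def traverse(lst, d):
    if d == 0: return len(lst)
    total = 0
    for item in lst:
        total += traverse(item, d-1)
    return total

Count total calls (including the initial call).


At depth 0 (root): 1 call
At depth 1: each of 1 parents calls traverse on 7 children = 7 calls
At depth 2: each of 7 parents calls traverse on 7 children = 49 calls
At depth 3: each of 49 parents calls traverse on 7 children = 343 calls
At depth 4: each of 343 parents calls traverse on 7 children = 2401 calls
Total: 1 + 7 + 49 + 343 + 2401 = 2801

2801
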